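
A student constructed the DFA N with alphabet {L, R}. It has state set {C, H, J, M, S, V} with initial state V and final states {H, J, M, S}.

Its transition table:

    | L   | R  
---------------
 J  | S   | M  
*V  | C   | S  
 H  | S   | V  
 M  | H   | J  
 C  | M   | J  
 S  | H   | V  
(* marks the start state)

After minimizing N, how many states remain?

Every state is reachable, so we keep all 6.
P0 = {H,J,M,S} | {C,V}.
Refine {H,J,M,S} on symbol R: members go to different blocks, giving {H,S} and {J,M}.
On input L, block {C,V} splits into {C} and {V}.
Stable partition: {H,S} | {C} | {J,M} | {V} — 4 equivalence classes.

4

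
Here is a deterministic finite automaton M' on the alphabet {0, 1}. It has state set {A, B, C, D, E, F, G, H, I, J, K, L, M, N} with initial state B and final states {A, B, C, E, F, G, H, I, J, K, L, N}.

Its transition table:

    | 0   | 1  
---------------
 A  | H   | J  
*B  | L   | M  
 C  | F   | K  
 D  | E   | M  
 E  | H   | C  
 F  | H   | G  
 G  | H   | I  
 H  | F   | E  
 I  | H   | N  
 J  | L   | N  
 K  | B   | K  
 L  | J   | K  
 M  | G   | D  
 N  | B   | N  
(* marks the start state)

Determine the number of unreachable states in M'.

BFS from B reaches {B, C, D, E, F, G, H, I, J, K, L, M, N}; the 1 state(s) A are never visited.

1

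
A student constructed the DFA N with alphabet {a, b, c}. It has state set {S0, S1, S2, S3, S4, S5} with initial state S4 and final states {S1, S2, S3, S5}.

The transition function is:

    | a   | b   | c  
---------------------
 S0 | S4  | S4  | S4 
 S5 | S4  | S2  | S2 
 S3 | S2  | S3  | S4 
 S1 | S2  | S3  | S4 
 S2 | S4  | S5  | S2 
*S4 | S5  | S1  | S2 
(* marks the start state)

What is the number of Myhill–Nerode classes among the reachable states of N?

3

Reachable states from the start: {S1,S2,S3,S4,S5}. Unreachable: {S0} — drop them.
Start with accepting vs non-accepting: {S1,S2,S3,S5} | {S4}.
Refine {S1,S2,S3,S5} on symbol a: members go to different blocks, giving {S1,S3} and {S2,S5}.
Stable partition: {S1,S3} | {S4} | {S2,S5} — 3 equivalence classes.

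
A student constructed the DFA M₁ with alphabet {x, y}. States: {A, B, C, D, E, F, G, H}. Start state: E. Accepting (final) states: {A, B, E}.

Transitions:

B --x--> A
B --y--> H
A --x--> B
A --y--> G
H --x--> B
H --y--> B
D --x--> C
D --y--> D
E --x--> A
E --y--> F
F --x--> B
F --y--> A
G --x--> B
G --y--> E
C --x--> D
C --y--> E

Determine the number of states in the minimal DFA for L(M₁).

Reachable states from the start: {A,B,E,F,G,H}. Unreachable: {C,D} — drop them.
Start with accepting vs non-accepting: {A,B,E} | {F,G,H}.
No further refinement is possible. Final partition (2 blocks): {A,B,E} | {F,G,H}.

2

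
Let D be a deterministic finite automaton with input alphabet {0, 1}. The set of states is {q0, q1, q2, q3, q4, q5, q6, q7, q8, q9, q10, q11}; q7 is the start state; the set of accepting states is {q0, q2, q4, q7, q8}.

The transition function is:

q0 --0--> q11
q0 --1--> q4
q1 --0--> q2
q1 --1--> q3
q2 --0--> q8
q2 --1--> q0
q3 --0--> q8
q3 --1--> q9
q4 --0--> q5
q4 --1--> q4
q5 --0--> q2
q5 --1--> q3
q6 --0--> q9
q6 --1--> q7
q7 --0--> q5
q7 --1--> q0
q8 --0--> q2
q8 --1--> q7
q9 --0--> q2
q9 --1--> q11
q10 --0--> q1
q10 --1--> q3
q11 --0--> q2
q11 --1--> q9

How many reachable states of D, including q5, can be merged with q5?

4

First remove the unreachable states {q1,q6,q10}; 9 states remain.
P0 = {q0,q2,q4,q7,q8} | {q3,q5,q9,q11}.
On input 0, block {q0,q2,q4,q7,q8} splits into {q0,q4,q7} and {q2,q8}.
The partition is now stable with 3 blocks: {q0,q4,q7} | {q3,q5,q9,q11} | {q2,q8}.
The equivalence class containing q5 is {q3,q5,q9,q11}, of size 4.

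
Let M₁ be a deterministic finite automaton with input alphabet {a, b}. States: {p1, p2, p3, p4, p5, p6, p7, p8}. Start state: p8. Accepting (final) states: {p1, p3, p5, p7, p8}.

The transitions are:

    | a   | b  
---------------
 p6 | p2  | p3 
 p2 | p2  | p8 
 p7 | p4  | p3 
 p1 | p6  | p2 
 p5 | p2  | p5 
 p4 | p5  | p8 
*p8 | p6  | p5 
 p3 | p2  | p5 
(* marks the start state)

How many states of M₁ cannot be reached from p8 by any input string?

3

No path from p8 leads to p1, p4, p7; the other 5 states are all reachable.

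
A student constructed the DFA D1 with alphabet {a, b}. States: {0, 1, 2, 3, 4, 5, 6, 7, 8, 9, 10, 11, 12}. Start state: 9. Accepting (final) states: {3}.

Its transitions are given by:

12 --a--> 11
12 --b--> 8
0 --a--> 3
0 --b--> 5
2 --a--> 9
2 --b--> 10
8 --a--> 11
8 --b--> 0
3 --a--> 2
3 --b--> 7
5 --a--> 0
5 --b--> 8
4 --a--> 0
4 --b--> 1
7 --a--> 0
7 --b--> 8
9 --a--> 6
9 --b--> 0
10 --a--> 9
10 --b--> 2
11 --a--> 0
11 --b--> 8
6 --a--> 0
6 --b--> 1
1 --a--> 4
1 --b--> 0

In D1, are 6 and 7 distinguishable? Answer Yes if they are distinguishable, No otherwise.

No

First remove the unreachable states {12}; 12 states remain.
Start with accepting vs non-accepting: {3} | {0,1,2,4,5,6,7,8,9,10,11}.
On input a, block {0,1,2,4,5,6,7,8,9,10,11} splits into {1,2,4,5,6,7,8,9,10,11} and {0}.
Split {1,2,4,5,6,7,8,9,10,11} by δ(·,a) → {1,2,8,9,10} and {4,5,6,7,11}.
Refine {1,2,8,9,10} on symbol a: members go to different blocks, giving {1,8,9} and {2,10}.
The partition is now stable with 5 blocks: {3} | {1,8,9} | {0} | {4,5,6,7,11} | {2,10}.
6 and 7 lie in the same block of the stable partition, so they are equivalent — no string distinguishes them.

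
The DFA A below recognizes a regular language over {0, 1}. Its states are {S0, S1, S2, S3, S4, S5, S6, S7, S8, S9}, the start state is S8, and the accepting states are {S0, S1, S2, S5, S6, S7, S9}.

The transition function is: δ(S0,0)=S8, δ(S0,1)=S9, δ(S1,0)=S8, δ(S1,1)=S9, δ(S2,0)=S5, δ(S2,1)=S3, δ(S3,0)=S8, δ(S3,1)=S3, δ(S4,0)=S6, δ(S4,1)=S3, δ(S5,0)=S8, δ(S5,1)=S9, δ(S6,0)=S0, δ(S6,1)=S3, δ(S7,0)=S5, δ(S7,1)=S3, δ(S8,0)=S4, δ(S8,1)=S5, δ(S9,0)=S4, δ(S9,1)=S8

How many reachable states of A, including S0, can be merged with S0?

States {S1,S2,S7} cannot be reached from the start state, so discard them.
Start with accepting vs non-accepting: {S0,S5,S6,S9} | {S3,S4,S8}.
Refine {S0,S5,S6,S9} on symbol 0: members go to different blocks, giving {S0,S5,S9} and {S6}.
On input 1, block {S0,S5,S9} splits into {S0,S5} and {S9}.
On input 0, block {S3,S4,S8} splits into {S3,S8} and {S4}.
Split {S3,S8} by δ(·,0) → {S3} and {S8}.
The partition is now stable with 6 blocks: {S0,S5} | {S3} | {S6} | {S9} | {S4} | {S8}.
State S0 belongs to the block {S0,S5}, which has 2 states.

2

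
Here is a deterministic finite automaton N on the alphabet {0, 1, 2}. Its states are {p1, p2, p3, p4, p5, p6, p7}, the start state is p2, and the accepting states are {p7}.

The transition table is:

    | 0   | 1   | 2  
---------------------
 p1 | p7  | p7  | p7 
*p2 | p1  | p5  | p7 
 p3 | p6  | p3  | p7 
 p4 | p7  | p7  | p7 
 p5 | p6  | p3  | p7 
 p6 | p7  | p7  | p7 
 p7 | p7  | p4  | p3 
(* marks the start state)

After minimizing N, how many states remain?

3

All states are reachable from the start state.
P0 = {p7} | {p1,p2,p3,p4,p5,p6}.
On input 0, block {p1,p2,p3,p4,p5,p6} splits into {p1,p4,p6} and {p2,p3,p5}.
Stable partition: {p7} | {p1,p4,p6} | {p2,p3,p5} — 3 equivalence classes.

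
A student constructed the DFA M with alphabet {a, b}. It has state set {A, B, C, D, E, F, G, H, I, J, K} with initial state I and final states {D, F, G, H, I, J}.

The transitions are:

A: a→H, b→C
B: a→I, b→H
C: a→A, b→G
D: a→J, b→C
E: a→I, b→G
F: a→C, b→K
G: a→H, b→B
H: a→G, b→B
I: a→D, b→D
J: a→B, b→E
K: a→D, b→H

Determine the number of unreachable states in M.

No path from I leads to F, K; the other 9 states are all reachable.

2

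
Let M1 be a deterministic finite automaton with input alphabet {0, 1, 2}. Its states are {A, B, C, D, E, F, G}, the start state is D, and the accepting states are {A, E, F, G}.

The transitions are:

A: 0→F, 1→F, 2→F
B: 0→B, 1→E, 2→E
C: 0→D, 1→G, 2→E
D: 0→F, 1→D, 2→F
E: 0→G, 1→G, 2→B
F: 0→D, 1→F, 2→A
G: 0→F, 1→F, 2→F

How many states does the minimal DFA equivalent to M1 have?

3

Reachable states from the start: {A,D,F}. Unreachable: {B,C,E,G} — drop them.
Start with accepting vs non-accepting: {A,F} | {D}.
On input 0, block {A,F} splits into {A} and {F}.
No further refinement is possible. Final partition (3 blocks): {A} | {D} | {F}.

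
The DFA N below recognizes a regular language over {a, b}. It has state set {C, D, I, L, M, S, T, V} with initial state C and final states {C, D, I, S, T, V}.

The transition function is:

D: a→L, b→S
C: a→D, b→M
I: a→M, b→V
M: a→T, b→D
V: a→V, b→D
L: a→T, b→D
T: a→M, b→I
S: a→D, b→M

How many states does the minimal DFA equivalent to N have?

All states are reachable from the start state.
Start with accepting vs non-accepting: {C,D,I,S,T,V} | {L,M}.
Refine {C,D,I,S,T,V} on symbol a: members go to different blocks, giving {C,S,V} and {D,I,T}.
Split {C,S,V} by δ(·,a) → {C,S} and {V}.
On input b, block {D,I,T} splits into {I} and {T} and {D}.
No further refinement is possible. Final partition (6 blocks): {C,S} | {L,M} | {I} | {V} | {T} | {D}.

6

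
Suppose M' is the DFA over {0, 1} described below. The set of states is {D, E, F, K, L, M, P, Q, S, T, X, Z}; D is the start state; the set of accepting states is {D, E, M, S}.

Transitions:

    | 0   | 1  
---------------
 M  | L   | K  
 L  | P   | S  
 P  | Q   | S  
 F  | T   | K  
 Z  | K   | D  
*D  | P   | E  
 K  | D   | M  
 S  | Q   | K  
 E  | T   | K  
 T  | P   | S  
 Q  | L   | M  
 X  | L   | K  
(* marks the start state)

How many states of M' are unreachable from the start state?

3

No path from D leads to F, X, Z; the other 9 states are all reachable.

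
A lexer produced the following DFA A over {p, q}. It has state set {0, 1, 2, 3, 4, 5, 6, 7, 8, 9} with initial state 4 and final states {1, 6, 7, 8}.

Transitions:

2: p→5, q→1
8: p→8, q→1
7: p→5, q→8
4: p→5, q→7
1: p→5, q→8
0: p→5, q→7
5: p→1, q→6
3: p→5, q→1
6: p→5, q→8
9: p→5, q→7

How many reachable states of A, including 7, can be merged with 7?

3

First remove the unreachable states {0,2,3,9}; 6 states remain.
P0 = {1,6,7,8} | {4,5}.
Split {1,6,7,8} by δ(·,p) → {1,6,7} and {8}.
Refine {4,5} on symbol p: members go to different blocks, giving {4} and {5}.
No further refinement is possible. Final partition (4 blocks): {1,6,7} | {4} | {8} | {5}.
State 7 belongs to the block {1,6,7}, which has 3 states.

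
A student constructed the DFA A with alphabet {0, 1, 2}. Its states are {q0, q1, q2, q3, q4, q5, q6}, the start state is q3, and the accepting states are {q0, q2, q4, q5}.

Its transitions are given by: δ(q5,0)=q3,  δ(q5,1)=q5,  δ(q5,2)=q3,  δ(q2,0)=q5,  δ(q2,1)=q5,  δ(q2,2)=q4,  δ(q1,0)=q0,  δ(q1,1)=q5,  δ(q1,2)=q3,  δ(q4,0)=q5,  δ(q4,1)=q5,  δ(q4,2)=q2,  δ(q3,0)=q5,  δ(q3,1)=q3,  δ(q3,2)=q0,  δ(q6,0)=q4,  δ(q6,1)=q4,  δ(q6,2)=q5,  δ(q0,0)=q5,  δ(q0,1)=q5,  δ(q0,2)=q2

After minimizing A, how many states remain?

3

Reachable states from the start: {q0,q2,q3,q4,q5}. Unreachable: {q1,q6} — drop them.
P0 = {q0,q2,q4,q5} | {q3}.
On input 0, block {q0,q2,q4,q5} splits into {q0,q2,q4} and {q5}.
Stable partition: {q0,q2,q4} | {q3} | {q5} — 3 equivalence classes.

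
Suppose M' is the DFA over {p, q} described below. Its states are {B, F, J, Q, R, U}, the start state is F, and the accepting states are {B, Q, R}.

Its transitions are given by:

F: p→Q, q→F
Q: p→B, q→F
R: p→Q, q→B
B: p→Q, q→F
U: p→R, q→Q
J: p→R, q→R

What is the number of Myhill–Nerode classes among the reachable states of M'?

2

Reachable states from the start: {B,F,Q}. Unreachable: {J,R,U} — drop them.
Initial partition by acceptance: {B,Q} | {F}.
No further refinement is possible. Final partition (2 blocks): {B,Q} | {F}.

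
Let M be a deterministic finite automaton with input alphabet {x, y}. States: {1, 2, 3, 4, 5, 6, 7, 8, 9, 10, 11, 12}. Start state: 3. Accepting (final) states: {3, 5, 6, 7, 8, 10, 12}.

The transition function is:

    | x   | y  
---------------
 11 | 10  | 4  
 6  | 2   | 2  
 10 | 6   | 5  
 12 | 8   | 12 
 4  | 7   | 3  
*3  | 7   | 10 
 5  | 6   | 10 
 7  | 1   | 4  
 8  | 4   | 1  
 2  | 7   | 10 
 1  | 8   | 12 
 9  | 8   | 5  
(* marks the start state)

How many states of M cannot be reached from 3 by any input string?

No path from 3 leads to 9, 11; the other 10 states are all reachable.

2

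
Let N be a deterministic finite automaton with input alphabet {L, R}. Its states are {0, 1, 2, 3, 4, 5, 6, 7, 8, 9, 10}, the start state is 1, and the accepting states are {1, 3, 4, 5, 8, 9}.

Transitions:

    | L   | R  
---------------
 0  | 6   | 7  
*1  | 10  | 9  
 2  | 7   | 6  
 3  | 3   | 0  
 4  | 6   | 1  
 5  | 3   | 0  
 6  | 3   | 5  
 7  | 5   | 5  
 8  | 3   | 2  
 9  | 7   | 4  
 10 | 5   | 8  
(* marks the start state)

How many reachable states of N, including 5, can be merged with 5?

Start with accepting vs non-accepting: {1,3,4,5,8,9} | {0,2,6,7,10}.
Refine {1,3,4,5,8,9} on symbol L: members go to different blocks, giving {1,4,9} and {3,5,8}.
Split {0,2,6,7,10} by δ(·,L) → {6,7,10} and {0,2}.
No further refinement is possible. Final partition (4 blocks): {1,4,9} | {6,7,10} | {3,5,8} | {0,2}.
The equivalence class containing 5 is {3,5,8}, of size 3.

3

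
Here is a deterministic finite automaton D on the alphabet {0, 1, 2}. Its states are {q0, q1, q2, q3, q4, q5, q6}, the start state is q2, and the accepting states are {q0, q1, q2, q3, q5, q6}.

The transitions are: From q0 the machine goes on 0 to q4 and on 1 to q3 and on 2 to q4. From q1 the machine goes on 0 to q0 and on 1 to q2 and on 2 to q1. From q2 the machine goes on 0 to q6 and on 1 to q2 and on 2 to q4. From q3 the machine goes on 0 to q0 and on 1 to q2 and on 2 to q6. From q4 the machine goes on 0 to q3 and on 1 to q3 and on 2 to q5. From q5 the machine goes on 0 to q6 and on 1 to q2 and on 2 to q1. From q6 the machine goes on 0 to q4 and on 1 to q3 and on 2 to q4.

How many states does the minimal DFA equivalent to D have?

5

P0 = {q0,q1,q2,q3,q5,q6} | {q4}.
Split {q0,q1,q2,q3,q5,q6} by δ(·,0) → {q1,q2,q3,q5} and {q0,q6}.
Refine {q1,q2,q3,q5} on symbol 2: members go to different blocks, giving {q1,q5} and {q2} and {q3}.
The partition is now stable with 5 blocks: {q1,q5} | {q4} | {q0,q6} | {q2} | {q3}.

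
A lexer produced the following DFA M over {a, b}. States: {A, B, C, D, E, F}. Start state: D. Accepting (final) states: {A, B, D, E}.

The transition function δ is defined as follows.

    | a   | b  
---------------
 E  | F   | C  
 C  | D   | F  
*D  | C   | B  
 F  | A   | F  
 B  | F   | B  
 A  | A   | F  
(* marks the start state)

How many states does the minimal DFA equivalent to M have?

States {E} cannot be reached from the start state, so discard them.
Start with accepting vs non-accepting: {A,B,D} | {C,F}.
Split {A,B,D} by δ(·,a) → {B,D} and {A}.
On input a, block {C,F} splits into {C} and {F}.
On input a, block {B,D} splits into {B} and {D}.
No further refinement is possible. Final partition (5 blocks): {B} | {C} | {A} | {F} | {D}.

5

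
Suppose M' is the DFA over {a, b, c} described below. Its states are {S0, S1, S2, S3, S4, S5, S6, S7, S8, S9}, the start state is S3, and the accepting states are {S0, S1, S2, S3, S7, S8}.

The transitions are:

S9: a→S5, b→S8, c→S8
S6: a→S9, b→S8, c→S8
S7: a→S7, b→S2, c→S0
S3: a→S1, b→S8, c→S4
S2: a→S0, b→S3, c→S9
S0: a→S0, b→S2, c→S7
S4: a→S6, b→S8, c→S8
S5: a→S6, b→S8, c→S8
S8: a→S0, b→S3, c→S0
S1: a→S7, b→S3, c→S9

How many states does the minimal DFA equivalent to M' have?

5

All states are reachable from the start state.
Start with accepting vs non-accepting: {S0,S1,S2,S3,S7,S8} | {S4,S5,S6,S9}.
Refine {S0,S1,S2,S3,S7,S8} on symbol c: members go to different blocks, giving {S0,S7,S8} and {S1,S2,S3}.
Refine {S1,S2,S3} on symbol a: members go to different blocks, giving {S1,S2} and {S3}.
On input b, block {S0,S7,S8} splits into {S0,S7} and {S8}.
The partition is now stable with 5 blocks: {S0,S7} | {S4,S5,S6,S9} | {S1,S2} | {S3} | {S8}.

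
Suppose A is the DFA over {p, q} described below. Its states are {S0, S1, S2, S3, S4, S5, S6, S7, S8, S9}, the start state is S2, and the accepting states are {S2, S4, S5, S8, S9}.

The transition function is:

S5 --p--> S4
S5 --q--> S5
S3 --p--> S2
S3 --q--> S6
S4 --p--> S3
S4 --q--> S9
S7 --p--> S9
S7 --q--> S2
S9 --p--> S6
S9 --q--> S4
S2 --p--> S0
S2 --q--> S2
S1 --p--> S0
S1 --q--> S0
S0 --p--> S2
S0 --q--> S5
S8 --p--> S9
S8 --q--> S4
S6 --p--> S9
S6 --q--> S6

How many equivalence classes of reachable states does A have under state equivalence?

Reachable states from the start: {S0,S2,S3,S4,S5,S6,S9}. Unreachable: {S1,S7,S8} — drop them.
Start with accepting vs non-accepting: {S2,S4,S5,S9} | {S0,S3,S6}.
Split {S2,S4,S5,S9} by δ(·,p) → {S2,S4,S9} and {S5}.
On input q, block {S0,S3,S6} splits into {S3,S6} and {S0}.
On input p, block {S2,S4,S9} splits into {S4,S9} and {S2}.
On input p, block {S3,S6} splits into {S3} and {S6}.
Refine {S4,S9} on symbol p: members go to different blocks, giving {S4} and {S9}.
Stable partition: {S4} | {S3} | {S5} | {S0} | {S2} | {S6} | {S9} — 7 equivalence classes.

7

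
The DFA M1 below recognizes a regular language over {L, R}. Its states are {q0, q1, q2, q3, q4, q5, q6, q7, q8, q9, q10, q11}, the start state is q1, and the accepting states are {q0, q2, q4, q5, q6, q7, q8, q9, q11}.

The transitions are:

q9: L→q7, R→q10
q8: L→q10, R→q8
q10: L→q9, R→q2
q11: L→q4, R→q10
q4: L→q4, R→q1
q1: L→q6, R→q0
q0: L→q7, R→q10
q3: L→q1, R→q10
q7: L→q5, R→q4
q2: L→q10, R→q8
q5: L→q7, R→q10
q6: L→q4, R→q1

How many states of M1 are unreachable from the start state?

Starting at q1 and following transitions, the reachable set is {q0, q1, q2, q4, q5, q6, q7, q8, q9, q10}. That leaves q3, q11 unreachable — 2 in total.

2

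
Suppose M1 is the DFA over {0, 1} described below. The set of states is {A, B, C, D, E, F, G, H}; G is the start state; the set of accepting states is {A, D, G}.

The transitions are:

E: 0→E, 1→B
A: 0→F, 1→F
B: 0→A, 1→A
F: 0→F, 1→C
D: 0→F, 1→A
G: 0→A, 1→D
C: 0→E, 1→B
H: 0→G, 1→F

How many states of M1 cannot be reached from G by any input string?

No path from G leads to H; the other 7 states are all reachable.

1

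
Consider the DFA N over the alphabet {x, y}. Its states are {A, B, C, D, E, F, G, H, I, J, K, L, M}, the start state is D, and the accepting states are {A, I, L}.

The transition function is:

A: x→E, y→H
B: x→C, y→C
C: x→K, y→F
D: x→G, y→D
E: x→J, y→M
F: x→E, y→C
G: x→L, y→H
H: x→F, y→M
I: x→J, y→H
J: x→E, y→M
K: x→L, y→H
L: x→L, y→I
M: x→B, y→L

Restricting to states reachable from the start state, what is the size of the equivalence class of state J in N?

2

Reachable states from the start: {B,C,D,E,F,G,H,I,J,K,L,M}. Unreachable: {A} — drop them.
Initial partition by acceptance: {I,L} | {B,C,D,E,F,G,H,J,K,M}.
Split {I,L} by δ(·,x) → {I} and {L}.
Split {B,C,D,E,F,G,H,J,K,M} by δ(·,x) → {B,C,D,E,F,H,J,M} and {G,K}.
On input x, block {B,C,D,E,F,H,J,M} splits into {B,E,F,H,J,M} and {C,D}.
Split {B,E,F,H,J,M} by δ(·,x) → {E,F,H,J,M} and {B}.
Split {E,F,H,J,M} by δ(·,x) → {E,F,H,J} and {M}.
On input y, block {E,F,H,J} splits into {E,H,J} and {F}.
On input x, block {E,H,J} splits into {E,J} and {H}.
On input y, block {C,D} splits into {C} and {D}.
No further refinement is possible. Final partition (10 blocks): {I} | {E,J} | {L} | {G,K} | {C} | {B} | {M} | {F} | {H} | {D}.
State J belongs to the block {E,J}, which has 2 states.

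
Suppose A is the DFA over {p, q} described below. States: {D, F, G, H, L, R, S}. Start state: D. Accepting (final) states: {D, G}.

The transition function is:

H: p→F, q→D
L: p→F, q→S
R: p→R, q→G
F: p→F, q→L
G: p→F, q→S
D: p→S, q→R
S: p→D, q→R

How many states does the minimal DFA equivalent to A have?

States {H} cannot be reached from the start state, so discard them.
P0 = {D,G} | {F,L,R,S}.
Refine {F,L,R,S} on symbol p: members go to different blocks, giving {F,L,R} and {S}.
On input p, block {D,G} splits into {G} and {D}.
On input q, block {F,L,R} splits into {F} and {R} and {L}.
Stable partition: {G} | {F} | {S} | {D} | {R} | {L} — 6 equivalence classes.

6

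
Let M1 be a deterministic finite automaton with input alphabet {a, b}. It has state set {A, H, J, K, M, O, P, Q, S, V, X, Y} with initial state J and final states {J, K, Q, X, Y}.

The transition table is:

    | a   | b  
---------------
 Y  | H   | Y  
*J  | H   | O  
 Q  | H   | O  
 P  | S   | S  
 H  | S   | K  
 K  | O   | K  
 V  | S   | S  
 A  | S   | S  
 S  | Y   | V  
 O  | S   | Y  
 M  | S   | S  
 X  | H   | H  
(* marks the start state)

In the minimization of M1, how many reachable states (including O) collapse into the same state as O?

2

Reachable states from the start: {H,J,K,O,S,V,Y}. Unreachable: {A,M,P,Q,X} — drop them.
Initial partition by acceptance: {J,K,Y} | {H,O,S,V}.
Split {J,K,Y} by δ(·,b) → {K,Y} and {J}.
Refine {H,O,S,V} on symbol a: members go to different blocks, giving {H,O,V} and {S}.
On input b, block {H,O,V} splits into {H,O} and {V}.
No further refinement is possible. Final partition (5 blocks): {K,Y} | {H,O} | {J} | {S} | {V}.
State O belongs to the block {H,O}, which has 2 states.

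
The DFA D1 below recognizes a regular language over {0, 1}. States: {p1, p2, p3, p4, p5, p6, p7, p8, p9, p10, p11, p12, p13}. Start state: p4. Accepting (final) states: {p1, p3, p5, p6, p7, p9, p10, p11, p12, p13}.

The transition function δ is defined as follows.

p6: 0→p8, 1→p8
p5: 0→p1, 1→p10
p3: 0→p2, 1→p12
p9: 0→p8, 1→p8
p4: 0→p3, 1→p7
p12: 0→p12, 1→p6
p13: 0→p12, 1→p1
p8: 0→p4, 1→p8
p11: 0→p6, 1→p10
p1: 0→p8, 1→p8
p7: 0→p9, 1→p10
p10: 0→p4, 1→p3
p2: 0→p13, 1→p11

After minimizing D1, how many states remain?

8

Reachable states from the start: {p1,p2,p3,p4,p6,p7,p8,p9,p10,p11,p12,p13}. Unreachable: {p5} — drop them.
P0 = {p1,p3,p6,p7,p9,p10,p11,p12,p13} | {p2,p4,p8}.
Split {p1,p3,p6,p7,p9,p10,p11,p12,p13} by δ(·,0) → {p1,p3,p6,p9,p10} and {p7,p11,p12,p13}.
On input 1, block {p1,p3,p6,p9,p10} splits into {p1,p6,p9} and {p3} and {p10}.
On input 0, block {p2,p4,p8} splits into {p2} and {p4} and {p8}.
On input 0, block {p7,p11,p12,p13} splits into {p7,p11} and {p12,p13}.
The partition is now stable with 8 blocks: {p1,p6,p9} | {p2} | {p7,p11} | {p3} | {p10} | {p4} | {p8} | {p12,p13}.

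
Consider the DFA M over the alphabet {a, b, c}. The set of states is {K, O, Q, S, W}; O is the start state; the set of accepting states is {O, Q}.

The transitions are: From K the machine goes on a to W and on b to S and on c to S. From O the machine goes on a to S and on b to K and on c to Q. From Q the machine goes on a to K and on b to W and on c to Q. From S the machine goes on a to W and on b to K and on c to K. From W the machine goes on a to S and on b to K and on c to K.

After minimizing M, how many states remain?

2

Start with accepting vs non-accepting: {O,Q} | {K,S,W}.
The partition is now stable with 2 blocks: {O,Q} | {K,S,W}.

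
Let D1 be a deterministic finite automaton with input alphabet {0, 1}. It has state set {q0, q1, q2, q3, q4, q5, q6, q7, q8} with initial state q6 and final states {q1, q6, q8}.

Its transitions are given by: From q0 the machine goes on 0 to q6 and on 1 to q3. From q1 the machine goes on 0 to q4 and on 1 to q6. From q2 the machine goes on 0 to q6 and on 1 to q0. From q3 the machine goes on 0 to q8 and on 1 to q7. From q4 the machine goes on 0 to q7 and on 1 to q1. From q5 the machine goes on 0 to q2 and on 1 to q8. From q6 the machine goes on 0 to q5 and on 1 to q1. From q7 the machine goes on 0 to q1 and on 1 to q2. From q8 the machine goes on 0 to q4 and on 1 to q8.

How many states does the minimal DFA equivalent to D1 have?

3

Every state is reachable, so we keep all 9.
P0 = {q1,q6,q8} | {q0,q2,q3,q4,q5,q7}.
Refine {q0,q2,q3,q4,q5,q7} on symbol 0: members go to different blocks, giving {q0,q2,q3,q7} and {q4,q5}.
No further refinement is possible. Final partition (3 blocks): {q1,q6,q8} | {q0,q2,q3,q7} | {q4,q5}.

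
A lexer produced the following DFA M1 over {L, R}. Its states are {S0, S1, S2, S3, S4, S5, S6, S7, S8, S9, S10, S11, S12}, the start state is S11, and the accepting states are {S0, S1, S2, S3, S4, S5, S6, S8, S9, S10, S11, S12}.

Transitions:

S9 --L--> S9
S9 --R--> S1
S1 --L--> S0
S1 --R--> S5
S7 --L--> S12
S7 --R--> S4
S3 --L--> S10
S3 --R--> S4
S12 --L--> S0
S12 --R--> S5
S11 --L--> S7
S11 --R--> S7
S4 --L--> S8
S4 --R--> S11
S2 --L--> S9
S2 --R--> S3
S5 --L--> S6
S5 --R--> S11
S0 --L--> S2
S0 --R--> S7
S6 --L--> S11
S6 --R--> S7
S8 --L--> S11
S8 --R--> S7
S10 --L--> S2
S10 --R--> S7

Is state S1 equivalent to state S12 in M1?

Start with accepting vs non-accepting: {S0,S1,S2,S3,S4,S5,S6,S8,S9,S10,S11,S12} | {S7}.
Refine {S0,S1,S2,S3,S4,S5,S6,S8,S9,S10,S11,S12} on symbol L: members go to different blocks, giving {S0,S1,S2,S3,S4,S5,S6,S8,S9,S10,S12} and {S11}.
Split {S0,S1,S2,S3,S4,S5,S6,S8,S9,S10,S12} by δ(·,L) → {S0,S1,S2,S3,S4,S5,S9,S10,S12} and {S6,S8}.
Refine {S0,S1,S2,S3,S4,S5,S9,S10,S12} on symbol L: members go to different blocks, giving {S0,S1,S2,S3,S9,S10,S12} and {S4,S5}.
Split {S0,S1,S2,S3,S9,S10,S12} by δ(·,R) → {S1,S3,S12} and {S0,S10} and {S2,S9}.
Stable partition: {S1,S3,S12} | {S7} | {S11} | {S6,S8} | {S4,S5} | {S0,S10} | {S2,S9} — 7 equivalence classes.
S1 and S12 lie in the same block of the stable partition, so they are equivalent — no string distinguishes them.

Yes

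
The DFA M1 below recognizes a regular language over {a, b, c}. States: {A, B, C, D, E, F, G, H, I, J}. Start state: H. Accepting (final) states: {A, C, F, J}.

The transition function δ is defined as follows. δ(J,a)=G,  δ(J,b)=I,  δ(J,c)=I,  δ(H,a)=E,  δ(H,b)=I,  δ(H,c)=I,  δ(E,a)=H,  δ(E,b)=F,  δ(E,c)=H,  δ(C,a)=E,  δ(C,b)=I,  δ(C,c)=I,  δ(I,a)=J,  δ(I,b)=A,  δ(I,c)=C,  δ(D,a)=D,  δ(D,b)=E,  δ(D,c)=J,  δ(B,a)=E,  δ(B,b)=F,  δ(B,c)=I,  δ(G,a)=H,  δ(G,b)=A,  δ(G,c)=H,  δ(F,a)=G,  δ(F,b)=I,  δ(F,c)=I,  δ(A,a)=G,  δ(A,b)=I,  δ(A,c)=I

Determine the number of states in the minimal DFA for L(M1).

States {B,D} cannot be reached from the start state, so discard them.
P0 = {A,C,F,J} | {E,G,H,I}.
On input a, block {E,G,H,I} splits into {E,G,H} and {I}.
Refine {E,G,H} on symbol b: members go to different blocks, giving {E,G} and {H}.
Stable partition: {A,C,F,J} | {E,G} | {I} | {H} — 4 equivalence classes.

4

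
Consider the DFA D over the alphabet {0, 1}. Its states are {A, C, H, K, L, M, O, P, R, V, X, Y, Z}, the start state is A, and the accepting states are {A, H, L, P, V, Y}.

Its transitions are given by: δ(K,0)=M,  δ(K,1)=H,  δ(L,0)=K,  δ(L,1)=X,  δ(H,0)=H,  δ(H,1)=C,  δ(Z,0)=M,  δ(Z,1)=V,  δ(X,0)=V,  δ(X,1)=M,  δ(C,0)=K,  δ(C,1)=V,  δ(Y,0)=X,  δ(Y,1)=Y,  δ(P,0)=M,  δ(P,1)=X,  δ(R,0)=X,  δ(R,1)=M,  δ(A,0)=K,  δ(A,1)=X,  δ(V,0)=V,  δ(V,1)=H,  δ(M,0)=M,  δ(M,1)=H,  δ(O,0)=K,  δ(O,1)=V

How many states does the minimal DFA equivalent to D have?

6

First remove the unreachable states {L,O,P,R,Y,Z}; 7 states remain.
Start with accepting vs non-accepting: {A,H,V} | {C,K,M,X}.
On input 0, block {A,H,V} splits into {H,V} and {A}.
On input 1, block {H,V} splits into {H} and {V}.
On input 0, block {C,K,M,X} splits into {C,K,M} and {X}.
Refine {C,K,M} on symbol 1: members go to different blocks, giving {K,M} and {C}.
No further refinement is possible. Final partition (6 blocks): {H} | {K,M} | {A} | {V} | {X} | {C}.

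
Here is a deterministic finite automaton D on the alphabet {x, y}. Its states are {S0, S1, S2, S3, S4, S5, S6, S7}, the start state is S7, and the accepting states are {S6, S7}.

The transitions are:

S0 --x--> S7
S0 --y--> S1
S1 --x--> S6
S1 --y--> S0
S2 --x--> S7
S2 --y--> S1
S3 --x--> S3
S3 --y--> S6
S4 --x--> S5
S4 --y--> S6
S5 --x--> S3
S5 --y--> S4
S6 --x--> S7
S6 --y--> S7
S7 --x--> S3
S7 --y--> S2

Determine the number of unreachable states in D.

Starting at S7 and following transitions, the reachable set is {S0, S1, S2, S3, S6, S7}. That leaves S4, S5 unreachable — 2 in total.

2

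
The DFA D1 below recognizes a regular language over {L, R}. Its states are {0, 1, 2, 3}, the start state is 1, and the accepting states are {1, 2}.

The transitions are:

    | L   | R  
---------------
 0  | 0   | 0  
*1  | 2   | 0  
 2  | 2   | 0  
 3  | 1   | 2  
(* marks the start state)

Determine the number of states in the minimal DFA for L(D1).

2

States {3} cannot be reached from the start state, so discard them.
P0 = {1,2} | {0}.
Stable partition: {1,2} | {0} — 2 equivalence classes.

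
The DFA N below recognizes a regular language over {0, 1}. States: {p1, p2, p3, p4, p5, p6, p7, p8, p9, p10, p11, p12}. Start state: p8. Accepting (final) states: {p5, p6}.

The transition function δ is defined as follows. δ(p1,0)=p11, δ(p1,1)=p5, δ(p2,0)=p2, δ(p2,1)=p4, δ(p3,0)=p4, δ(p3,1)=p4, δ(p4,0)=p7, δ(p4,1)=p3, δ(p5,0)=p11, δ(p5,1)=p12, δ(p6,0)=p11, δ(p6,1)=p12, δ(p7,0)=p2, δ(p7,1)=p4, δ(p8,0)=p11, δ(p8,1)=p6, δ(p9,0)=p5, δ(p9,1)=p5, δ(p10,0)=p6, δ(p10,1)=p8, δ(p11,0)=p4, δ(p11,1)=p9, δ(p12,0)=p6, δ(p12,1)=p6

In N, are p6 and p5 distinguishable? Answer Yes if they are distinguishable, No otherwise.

States {p1,p10} cannot be reached from the start state, so discard them.
Initial partition by acceptance: {p5,p6} | {p2,p3,p4,p7,p8,p9,p11,p12}.
On input 0, block {p2,p3,p4,p7,p8,p9,p11,p12} splits into {p2,p3,p4,p7,p8,p11} and {p9,p12}.
On input 1, block {p2,p3,p4,p7,p8,p11} splits into {p2,p3,p4,p7} and {p8} and {p11}.
No further refinement is possible. Final partition (5 blocks): {p5,p6} | {p2,p3,p4,p7} | {p9,p12} | {p8} | {p11}.
p6 and p5 lie in the same block of the stable partition, so they are equivalent — no string distinguishes them.

No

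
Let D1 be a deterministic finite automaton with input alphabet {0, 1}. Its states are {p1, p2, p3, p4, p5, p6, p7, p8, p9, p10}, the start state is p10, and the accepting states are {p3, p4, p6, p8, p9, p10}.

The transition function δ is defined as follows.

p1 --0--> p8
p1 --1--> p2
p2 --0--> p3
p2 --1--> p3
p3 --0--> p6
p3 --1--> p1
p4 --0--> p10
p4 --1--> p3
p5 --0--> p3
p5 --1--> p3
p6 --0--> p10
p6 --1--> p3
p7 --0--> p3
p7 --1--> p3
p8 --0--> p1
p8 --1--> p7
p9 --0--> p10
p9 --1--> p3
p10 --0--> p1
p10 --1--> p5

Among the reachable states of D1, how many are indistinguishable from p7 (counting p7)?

First remove the unreachable states {p4,p9}; 8 states remain.
P0 = {p3,p6,p8,p10} | {p1,p2,p5,p7}.
Split {p3,p6,p8,p10} by δ(·,0) → {p3,p6} and {p8,p10}.
On input 0, block {p3,p6} splits into {p3} and {p6}.
On input 0, block {p1,p2,p5,p7} splits into {p2,p5,p7} and {p1}.
The partition is now stable with 5 blocks: {p3} | {p2,p5,p7} | {p8,p10} | {p6} | {p1}.
The equivalence class containing p7 is {p2,p5,p7}, of size 3.

3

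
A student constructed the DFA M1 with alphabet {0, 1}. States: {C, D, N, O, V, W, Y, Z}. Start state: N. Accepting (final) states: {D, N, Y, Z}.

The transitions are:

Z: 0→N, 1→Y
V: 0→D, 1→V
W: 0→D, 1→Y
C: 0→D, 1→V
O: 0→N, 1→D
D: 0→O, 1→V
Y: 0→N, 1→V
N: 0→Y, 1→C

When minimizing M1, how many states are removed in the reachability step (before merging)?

BFS from N reaches {C, D, N, O, V, Y}; the 2 state(s) W, Z are never visited.

2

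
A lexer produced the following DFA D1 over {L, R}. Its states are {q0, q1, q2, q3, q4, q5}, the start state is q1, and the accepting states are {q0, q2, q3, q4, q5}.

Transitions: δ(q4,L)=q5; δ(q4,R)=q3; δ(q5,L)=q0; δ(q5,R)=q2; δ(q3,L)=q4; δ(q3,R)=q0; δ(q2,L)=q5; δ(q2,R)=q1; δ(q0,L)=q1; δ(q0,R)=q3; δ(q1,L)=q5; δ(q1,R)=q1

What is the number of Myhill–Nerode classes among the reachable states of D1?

6

All states are reachable from the start state.
P0 = {q0,q2,q3,q4,q5} | {q1}.
Refine {q0,q2,q3,q4,q5} on symbol L: members go to different blocks, giving {q2,q3,q4,q5} and {q0}.
On input L, block {q2,q3,q4,q5} splits into {q2,q3,q4} and {q5}.
Split {q2,q3,q4} by δ(·,L) → {q2,q4} and {q3}.
Refine {q2,q4} on symbol R: members go to different blocks, giving {q2} and {q4}.
No further refinement is possible. Final partition (6 blocks): {q2} | {q1} | {q0} | {q5} | {q3} | {q4}.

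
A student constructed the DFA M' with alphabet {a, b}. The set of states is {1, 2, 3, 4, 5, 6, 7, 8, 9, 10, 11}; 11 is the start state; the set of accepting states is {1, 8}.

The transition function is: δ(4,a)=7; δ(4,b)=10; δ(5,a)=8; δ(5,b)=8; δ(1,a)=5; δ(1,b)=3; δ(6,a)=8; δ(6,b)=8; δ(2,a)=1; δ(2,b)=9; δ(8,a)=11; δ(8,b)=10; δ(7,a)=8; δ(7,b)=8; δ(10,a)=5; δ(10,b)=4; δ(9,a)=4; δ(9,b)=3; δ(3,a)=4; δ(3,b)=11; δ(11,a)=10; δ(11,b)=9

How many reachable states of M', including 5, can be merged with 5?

Reachable states from the start: {3,4,5,7,8,9,10,11}. Unreachable: {1,2,6} — drop them.
Initial partition by acceptance: {8} | {3,4,5,7,9,10,11}.
Split {3,4,5,7,9,10,11} by δ(·,a) → {3,4,9,10,11} and {5,7}.
Refine {3,4,9,10,11} on symbol a: members go to different blocks, giving {3,9,11} and {4,10}.
The partition is now stable with 4 blocks: {8} | {3,9,11} | {5,7} | {4,10}.
The equivalence class containing 5 is {5,7}, of size 2.

2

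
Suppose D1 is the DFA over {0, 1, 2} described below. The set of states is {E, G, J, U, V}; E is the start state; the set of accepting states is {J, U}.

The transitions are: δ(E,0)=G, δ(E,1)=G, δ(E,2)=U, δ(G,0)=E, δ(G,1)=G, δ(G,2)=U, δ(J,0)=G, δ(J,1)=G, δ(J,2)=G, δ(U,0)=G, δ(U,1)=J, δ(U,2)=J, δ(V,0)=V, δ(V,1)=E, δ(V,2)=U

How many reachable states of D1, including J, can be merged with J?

Reachable states from the start: {E,G,J,U}. Unreachable: {V} — drop them.
Start with accepting vs non-accepting: {J,U} | {E,G}.
Refine {J,U} on symbol 1: members go to different blocks, giving {U} and {J}.
Stable partition: {U} | {E,G} | {J} — 3 equivalence classes.
The equivalence class containing J is {J}, of size 1.

1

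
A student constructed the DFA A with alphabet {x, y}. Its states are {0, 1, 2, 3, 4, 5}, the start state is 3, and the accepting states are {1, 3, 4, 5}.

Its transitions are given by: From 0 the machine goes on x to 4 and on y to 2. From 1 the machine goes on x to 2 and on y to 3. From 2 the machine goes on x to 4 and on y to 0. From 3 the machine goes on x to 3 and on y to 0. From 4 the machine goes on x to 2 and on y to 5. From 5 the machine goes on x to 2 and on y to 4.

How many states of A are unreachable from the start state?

Starting at 3 and following transitions, the reachable set is {0, 2, 3, 4, 5}. That leaves 1 unreachable — 1 in total.

1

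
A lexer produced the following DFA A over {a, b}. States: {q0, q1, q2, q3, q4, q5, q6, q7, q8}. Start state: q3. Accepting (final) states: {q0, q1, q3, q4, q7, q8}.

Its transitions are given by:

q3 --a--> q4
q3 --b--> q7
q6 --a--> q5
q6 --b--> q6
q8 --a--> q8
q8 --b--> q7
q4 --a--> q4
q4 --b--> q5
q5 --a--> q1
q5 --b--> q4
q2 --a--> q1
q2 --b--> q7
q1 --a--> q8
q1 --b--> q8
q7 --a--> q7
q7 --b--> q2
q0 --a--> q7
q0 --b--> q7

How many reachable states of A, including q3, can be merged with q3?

First remove the unreachable states {q0,q6}; 7 states remain.
Initial partition by acceptance: {q1,q3,q4,q7,q8} | {q2,q5}.
On input b, block {q1,q3,q4,q7,q8} splits into {q1,q3,q8} and {q4,q7}.
Split {q1,q3,q8} by δ(·,a) → {q1,q8} and {q3}.
On input b, block {q1,q8} splits into {q1} and {q8}.
No further refinement is possible. Final partition (5 blocks): {q1} | {q2,q5} | {q4,q7} | {q3} | {q8}.
State q3 belongs to the block {q3}, which has 1 states.

1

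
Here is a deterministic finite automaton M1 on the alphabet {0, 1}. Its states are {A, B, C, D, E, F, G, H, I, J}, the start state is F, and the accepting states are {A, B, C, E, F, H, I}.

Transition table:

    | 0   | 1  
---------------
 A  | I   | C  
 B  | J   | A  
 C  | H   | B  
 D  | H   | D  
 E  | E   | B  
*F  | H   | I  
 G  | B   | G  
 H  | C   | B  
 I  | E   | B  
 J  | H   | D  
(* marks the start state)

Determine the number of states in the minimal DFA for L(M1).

4

Reachable states from the start: {A,B,C,D,E,F,H,I,J}. Unreachable: {G} — drop them.
Start with accepting vs non-accepting: {A,B,C,E,F,H,I} | {D,J}.
Refine {A,B,C,E,F,H,I} on symbol 0: members go to different blocks, giving {A,C,E,F,H,I} and {B}.
Refine {A,C,E,F,H,I} on symbol 1: members go to different blocks, giving {C,E,H,I} and {A,F}.
The partition is now stable with 4 blocks: {C,E,H,I} | {D,J} | {B} | {A,F}.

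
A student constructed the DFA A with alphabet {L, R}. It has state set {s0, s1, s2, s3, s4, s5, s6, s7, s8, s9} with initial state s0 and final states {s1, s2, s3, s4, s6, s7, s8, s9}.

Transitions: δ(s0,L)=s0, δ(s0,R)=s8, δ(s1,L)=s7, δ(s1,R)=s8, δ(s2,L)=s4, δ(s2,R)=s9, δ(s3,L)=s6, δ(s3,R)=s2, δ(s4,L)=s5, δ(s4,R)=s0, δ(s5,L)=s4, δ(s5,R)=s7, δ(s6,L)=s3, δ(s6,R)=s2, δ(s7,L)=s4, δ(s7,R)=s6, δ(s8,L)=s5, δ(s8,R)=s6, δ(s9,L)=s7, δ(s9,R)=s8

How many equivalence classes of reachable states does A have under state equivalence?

Reachable states from the start: {s0,s2,s3,s4,s5,s6,s7,s8,s9}. Unreachable: {s1} — drop them.
P0 = {s2,s3,s4,s6,s7,s8,s9} | {s0,s5}.
Split {s2,s3,s4,s6,s7,s8,s9} by δ(·,L) → {s2,s3,s6,s7,s9} and {s4,s8}.
Refine {s2,s3,s6,s7,s9} on symbol L: members go to different blocks, giving {s3,s6,s9} and {s2,s7}.
Split {s3,s6,s9} by δ(·,L) → {s3,s6} and {s9}.
On input L, block {s0,s5} splits into {s0} and {s5}.
Split {s4,s8} by δ(·,R) → {s4} and {s8}.
On input R, block {s2,s7} splits into {s2} and {s7}.
The partition is now stable with 8 blocks: {s3,s6} | {s0} | {s4} | {s2} | {s9} | {s5} | {s8} | {s7}.

8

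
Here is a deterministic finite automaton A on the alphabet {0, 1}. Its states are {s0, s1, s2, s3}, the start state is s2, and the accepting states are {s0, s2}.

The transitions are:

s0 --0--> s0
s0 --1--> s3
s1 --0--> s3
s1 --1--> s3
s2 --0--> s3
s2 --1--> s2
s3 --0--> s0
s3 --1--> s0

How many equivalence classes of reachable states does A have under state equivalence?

3

First remove the unreachable states {s1}; 3 states remain.
Start with accepting vs non-accepting: {s0,s2} | {s3}.
On input 0, block {s0,s2} splits into {s0} and {s2}.
The partition is now stable with 3 blocks: {s0} | {s3} | {s2}.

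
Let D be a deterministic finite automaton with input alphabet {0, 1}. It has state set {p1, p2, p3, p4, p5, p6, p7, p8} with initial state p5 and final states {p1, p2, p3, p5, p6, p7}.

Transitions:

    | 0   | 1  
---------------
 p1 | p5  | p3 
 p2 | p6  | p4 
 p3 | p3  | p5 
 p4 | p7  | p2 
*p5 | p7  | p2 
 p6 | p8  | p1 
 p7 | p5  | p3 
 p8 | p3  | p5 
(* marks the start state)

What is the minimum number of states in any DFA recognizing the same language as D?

All states are reachable from the start state.
Start with accepting vs non-accepting: {p1,p2,p3,p5,p6,p7} | {p4,p8}.
On input 0, block {p1,p2,p3,p5,p6,p7} splits into {p1,p2,p3,p5,p7} and {p6}.
On input 0, block {p1,p2,p3,p5,p7} splits into {p1,p3,p5,p7} and {p2}.
On input 1, block {p1,p3,p5,p7} splits into {p1,p3,p7} and {p5}.
Refine {p1,p3,p7} on symbol 0: members go to different blocks, giving {p1,p7} and {p3}.
Refine {p4,p8} on symbol 0: members go to different blocks, giving {p4} and {p8}.
The partition is now stable with 7 blocks: {p1,p7} | {p4} | {p6} | {p2} | {p5} | {p3} | {p8}.

7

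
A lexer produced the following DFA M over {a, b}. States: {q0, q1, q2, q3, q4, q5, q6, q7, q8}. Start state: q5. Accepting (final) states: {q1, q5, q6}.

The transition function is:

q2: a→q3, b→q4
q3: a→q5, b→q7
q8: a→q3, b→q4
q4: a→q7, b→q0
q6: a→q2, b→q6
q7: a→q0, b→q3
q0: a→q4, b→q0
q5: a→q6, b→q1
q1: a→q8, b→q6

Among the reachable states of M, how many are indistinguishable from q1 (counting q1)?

2

P0 = {q1,q5,q6} | {q0,q2,q3,q4,q7,q8}.
Split {q1,q5,q6} by δ(·,a) → {q1,q6} and {q5}.
Split {q0,q2,q3,q4,q7,q8} by δ(·,a) → {q0,q2,q4,q7,q8} and {q3}.
Split {q0,q2,q4,q7,q8} by δ(·,a) → {q0,q4,q7} and {q2,q8}.
On input b, block {q0,q4,q7} splits into {q0,q4} and {q7}.
Refine {q0,q4} on symbol a: members go to different blocks, giving {q0} and {q4}.
No further refinement is possible. Final partition (7 blocks): {q1,q6} | {q0} | {q5} | {q3} | {q2,q8} | {q7} | {q4}.
The equivalence class containing q1 is {q1,q6}, of size 2.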